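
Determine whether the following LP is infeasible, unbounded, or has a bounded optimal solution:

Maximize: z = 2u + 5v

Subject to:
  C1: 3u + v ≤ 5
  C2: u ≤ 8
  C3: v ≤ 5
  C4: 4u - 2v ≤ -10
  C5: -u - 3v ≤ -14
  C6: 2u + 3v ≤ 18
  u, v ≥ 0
The point (0, 5) satisfies every constraint, so the LP is feasible; the constraints give u ≤ 8 and v ≤ 5, which with u, v ≥ 0 keep the feasible region inside a bounded box. A feasible, bounded LP attains a finite optimum at a vertex.

Feasible with finite optimum z* = 25 at (0, 5).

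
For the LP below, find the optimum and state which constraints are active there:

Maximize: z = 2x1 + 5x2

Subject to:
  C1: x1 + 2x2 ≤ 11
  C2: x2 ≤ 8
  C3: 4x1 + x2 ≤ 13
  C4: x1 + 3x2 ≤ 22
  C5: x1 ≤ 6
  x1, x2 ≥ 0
Optimal: x1 = 0, x2 = 5.5
Slack at optimum:
  C1: slack = 0 (binding)
  C2: slack = 2.5
  C3: slack = 7.5
  C4: slack = 5.5
  C5: slack = 6
  x1 ≥ 0: x1 = 0 (binding)
  x2 ≥ 0: x2 = 5.5
Binding constraints: C1, x1 ≥ 0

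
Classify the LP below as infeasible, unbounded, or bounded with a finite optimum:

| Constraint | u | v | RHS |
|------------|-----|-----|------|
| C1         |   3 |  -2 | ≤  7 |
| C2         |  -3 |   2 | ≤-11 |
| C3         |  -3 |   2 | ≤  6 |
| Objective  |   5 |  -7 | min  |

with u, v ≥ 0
C1 requires 3u - 2v ≤ 7, while C2 (-3u + 2v ≤ -11) is equivalent to 3u - 2v ≥ 11. Together they would need 11 ≤ 3u - 2v ≤ 7, which is impossible since 11 > 7. No point satisfies all constraints.

The feasible region is empty; the LP is infeasible.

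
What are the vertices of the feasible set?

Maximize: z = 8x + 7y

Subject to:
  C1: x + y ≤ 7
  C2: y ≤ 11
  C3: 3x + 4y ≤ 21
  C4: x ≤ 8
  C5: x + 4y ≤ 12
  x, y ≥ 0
Each vertex is the intersection of two constraint boundaries that also satisfies all remaining constraints:
  x = 0 and y = 0 → (0, 0)
  x + y = 7 and 3x + 4y = 21 → (7, 0)
  3x + 4y = 21 and x + 4y = 12 → (4.5, 1.875)
  x + 4y = 12 and x = 0 → (0, 3)

Vertices: (0, 0), (7, 0), (4.5, 1.875), (0, 3)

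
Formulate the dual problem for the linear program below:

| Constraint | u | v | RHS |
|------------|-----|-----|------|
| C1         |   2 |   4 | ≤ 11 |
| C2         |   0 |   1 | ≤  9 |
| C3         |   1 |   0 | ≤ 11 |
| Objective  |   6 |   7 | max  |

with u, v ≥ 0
Minimize: z = 11y1 + 9y2 + 11y3

Subject to:
  C1: -2y1 - y3 ≤ -6
  C2: -4y1 - y2 ≤ -7
  y1, y2, y3 ≥ 0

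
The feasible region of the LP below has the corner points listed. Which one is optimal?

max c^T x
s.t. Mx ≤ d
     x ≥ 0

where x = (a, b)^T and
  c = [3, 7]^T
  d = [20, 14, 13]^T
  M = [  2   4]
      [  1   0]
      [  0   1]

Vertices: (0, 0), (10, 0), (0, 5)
(0, 5) with z = 35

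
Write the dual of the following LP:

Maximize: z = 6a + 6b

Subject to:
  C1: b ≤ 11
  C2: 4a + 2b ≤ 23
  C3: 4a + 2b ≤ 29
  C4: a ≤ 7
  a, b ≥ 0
Minimize: z = 11y1 + 23y2 + 29y3 + 7y4

Subject to:
  C1: -4y2 - 4y3 - y4 ≤ -6
  C2: -y1 - 2y2 - 2y3 ≤ -6
  y1, y2, y3, y4 ≥ 0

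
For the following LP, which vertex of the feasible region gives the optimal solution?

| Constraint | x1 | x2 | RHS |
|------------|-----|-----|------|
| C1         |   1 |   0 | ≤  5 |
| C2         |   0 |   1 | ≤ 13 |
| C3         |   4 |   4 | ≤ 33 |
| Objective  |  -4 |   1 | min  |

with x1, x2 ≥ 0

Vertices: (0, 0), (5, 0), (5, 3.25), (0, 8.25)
(5, 0) with z = -20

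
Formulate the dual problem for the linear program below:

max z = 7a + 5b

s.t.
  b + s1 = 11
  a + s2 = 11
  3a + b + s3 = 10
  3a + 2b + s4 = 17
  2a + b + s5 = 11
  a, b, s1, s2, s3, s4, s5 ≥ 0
Minimize: z = 11y1 + 11y2 + 10y3 + 17y4 + 11y5

Subject to:
  C1: -y2 - 3y3 - 3y4 - 2y5 ≤ -7
  C2: -y1 - y3 - 2y4 - y5 ≤ -5
  y1, y2, y3, y4, y5 ≥ 0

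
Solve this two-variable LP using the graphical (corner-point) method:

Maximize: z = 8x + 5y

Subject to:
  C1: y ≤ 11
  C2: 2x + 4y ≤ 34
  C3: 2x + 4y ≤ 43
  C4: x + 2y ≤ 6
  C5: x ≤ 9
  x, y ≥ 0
x = 6, y = 0, z = 48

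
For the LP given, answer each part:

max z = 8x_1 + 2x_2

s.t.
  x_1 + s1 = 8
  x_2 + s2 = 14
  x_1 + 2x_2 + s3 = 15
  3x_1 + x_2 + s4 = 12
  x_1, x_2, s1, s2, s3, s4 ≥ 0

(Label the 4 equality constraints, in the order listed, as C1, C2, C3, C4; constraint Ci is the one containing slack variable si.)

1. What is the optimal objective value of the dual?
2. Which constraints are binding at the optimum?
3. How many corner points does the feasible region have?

1. 32 (by strong duality, equal to the primal optimum)
2. C4, x_2 ≥ 0
3. 4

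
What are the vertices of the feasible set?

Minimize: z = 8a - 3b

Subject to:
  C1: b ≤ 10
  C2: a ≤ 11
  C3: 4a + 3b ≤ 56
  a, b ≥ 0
Each vertex is the intersection of two constraint boundaries that also satisfies all remaining constraints:
  a = 0 and b = 0 → (0, 0)
  a = 11 and b = 0 → (11, 0)
  a = 11 and 4a + 3b = 56 → (11, 4)
  b = 10 and 4a + 3b = 56 → (6.5, 10)
  b = 10 and a = 0 → (0, 10)

Vertices: (0, 0), (11, 0), (11, 4), (6.5, 10), (0, 10)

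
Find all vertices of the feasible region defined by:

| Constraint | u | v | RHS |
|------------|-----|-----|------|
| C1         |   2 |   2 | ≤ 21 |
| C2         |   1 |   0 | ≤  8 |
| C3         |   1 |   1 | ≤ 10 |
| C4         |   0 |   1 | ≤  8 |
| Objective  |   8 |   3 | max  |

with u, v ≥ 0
Each vertex is the intersection of two constraint boundaries that also satisfies all remaining constraints:
  u = 0 and v = 0 → (0, 0)
  u = 8 and v = 0 → (8, 0)
  u = 8 and u + v = 10 → (8, 2)
  u + v = 10 and v = 8 → (2, 8)
  v = 8 and u = 0 → (0, 8)

Vertices: (0, 0), (8, 0), (8, 2), (2, 8), (0, 8)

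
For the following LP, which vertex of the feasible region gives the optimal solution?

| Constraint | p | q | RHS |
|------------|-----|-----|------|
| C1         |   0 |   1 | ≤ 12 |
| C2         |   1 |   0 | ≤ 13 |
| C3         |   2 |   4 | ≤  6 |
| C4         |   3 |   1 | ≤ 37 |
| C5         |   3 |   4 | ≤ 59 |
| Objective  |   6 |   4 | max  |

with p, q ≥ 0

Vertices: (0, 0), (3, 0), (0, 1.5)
Evaluating z = 6p + 4q at each vertex:
  (0, 0): z = 0
  (3, 0): z = 18
  (0, 1.5): z = 6

The largest value is z = 18, attained at (3, 0).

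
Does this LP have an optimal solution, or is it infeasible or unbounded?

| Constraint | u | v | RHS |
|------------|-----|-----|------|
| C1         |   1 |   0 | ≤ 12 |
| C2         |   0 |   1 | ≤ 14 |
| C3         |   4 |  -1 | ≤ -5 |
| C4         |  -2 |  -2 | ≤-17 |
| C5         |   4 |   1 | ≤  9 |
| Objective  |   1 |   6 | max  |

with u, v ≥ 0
The point (0, 9) satisfies every constraint, so the LP is feasible; the constraints give u ≤ 12 and v ≤ 14, which with u, v ≥ 0 keep the feasible region inside a bounded box. A feasible, bounded LP attains a finite optimum at a vertex.

Evaluating z = u + 6v at each vertex:
  (0, 8.5): z = 51
  (0.1667, 8.333): z = 50.17
  (0, 9): z = 54

Feasible with finite optimum z* = 54 at (0, 9).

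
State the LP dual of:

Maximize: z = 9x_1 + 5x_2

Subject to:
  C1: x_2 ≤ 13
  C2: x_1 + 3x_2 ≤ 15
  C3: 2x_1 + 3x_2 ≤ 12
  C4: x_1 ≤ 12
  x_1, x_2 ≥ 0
Minimize: z = 13y1 + 15y2 + 12y3 + 12y4

Subject to:
  C1: -y2 - 2y3 - y4 ≤ -9
  C2: -y1 - 3y2 - 3y3 ≤ -5
  y1, y2, y3, y4 ≥ 0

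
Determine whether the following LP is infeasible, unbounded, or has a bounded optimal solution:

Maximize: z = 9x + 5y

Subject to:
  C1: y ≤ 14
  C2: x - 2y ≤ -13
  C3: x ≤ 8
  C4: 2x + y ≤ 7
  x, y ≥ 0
The point (0, 7) satisfies every constraint, so the LP is feasible; the constraints give x ≤ 8 and y ≤ 14, which with x, y ≥ 0 keep the feasible region inside a bounded box. A feasible, bounded LP attains a finite optimum at a vertex.

Evaluating z = 9x + 5y at each vertex:
  (0, 6.5): z = 32.5
  (0.2, 6.6): z = 34.8
  (0, 7): z = 35

Bounded optimum: z* = 35 at (0, 7).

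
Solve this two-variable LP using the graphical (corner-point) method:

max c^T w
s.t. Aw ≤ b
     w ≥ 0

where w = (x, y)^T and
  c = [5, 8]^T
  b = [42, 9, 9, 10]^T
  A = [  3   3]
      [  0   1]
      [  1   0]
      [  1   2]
Each vertex is the intersection of two constraint boundaries that also satisfies all remaining constraints:
  x = 0 and y = 0 → (0, 0)
  x = 9 and y = 0 → (9, 0)
  x = 9 and x + 2y = 10 → (9, 0.5)
  x + 2y = 10 and x = 0 → (0, 5)

Evaluating z = 5x + 8y at each vertex:
  (0, 0): z = 0
  (9, 0): z = 45
  (9, 0.5): z = 49
  (0, 5): z = 40

The maximum is at (9, 0.5) with z = 49.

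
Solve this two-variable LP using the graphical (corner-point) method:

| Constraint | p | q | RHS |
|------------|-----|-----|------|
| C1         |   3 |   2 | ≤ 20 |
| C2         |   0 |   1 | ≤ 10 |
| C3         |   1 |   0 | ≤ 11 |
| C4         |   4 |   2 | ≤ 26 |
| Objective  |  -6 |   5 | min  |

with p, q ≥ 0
p = 6.5, q = 0, z = -39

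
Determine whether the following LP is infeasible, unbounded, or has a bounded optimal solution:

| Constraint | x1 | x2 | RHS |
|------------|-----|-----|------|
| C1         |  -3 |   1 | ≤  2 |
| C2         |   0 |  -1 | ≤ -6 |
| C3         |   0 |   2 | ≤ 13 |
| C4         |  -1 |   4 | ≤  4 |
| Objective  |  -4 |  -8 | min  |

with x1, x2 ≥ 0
Feasible point: (20, 6) satisfies every constraint, so the LP is feasible.
Direction d = (1, 0): for each constraint row a, a·d ≤ 0 —
  (-3)(1) + (1)(0) = -3 ≤ 0
  (0)(1) + (-1)(0) = 0 ≤ 0
  (0)(1) + (2)(0) = 0 ≤ 0
  (-1)(1) + (4)(0) = -1 ≤ 0
and d ≥ 0, so (20, 6) + t·d stays feasible for every t ≥ 0. Along this ray z = -4x1 - 8x2 changes by -4 per unit t, so z → −∞.

Unbounded — the objective can decrease without bound over the feasible region.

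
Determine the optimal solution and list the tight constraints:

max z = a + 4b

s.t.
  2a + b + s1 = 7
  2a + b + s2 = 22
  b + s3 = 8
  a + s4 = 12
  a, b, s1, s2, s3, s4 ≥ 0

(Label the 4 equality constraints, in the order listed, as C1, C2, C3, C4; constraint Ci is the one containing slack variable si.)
Optimal: a = 0, b = 7
Slack at optimum:
  C1: slack = 0 (binding)
  C2: slack = 15
  C3: slack = 1
  C4: slack = 12
  a ≥ 0: a = 0 (binding)
  b ≥ 0: b = 7
Binding constraints: C1, a ≥ 0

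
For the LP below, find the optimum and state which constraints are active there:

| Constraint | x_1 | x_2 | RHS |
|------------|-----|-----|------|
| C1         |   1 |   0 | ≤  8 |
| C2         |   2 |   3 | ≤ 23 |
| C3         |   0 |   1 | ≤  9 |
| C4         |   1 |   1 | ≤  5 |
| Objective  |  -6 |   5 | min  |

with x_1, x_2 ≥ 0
Optimal: x_1 = 5, x_2 = 0
Binding: C4, x_2 ≥ 0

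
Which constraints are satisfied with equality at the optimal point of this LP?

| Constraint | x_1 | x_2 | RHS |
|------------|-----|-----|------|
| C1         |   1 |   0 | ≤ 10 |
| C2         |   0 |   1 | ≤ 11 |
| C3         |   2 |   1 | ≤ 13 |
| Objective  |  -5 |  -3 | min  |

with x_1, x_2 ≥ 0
Optimal: x_1 = 1, x_2 = 11
Binding: C2, C3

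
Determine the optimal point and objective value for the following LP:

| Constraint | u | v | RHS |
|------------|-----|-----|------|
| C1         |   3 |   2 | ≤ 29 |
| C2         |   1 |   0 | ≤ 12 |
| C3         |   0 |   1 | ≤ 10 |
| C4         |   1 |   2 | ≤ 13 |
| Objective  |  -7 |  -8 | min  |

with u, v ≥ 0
Each vertex is the intersection of two constraint boundaries that also satisfies all remaining constraints:
  u = 0 and v = 0 → (0, 0)
  3u + 2v = 29 and v = 0 → (9.667, 0)
  3u + 2v = 29 and u + 2v = 13 → (8, 2.5)
  u + 2v = 13 and u = 0 → (0, 6.5)

Evaluating z = -7u - 8v at each vertex:
  (0, 0): z = 0
  (9.667, 0): z = -67.67
  (8, 2.5): z = -76
  (0, 6.5): z = -52

The minimum is at (8, 2.5) with z = -76.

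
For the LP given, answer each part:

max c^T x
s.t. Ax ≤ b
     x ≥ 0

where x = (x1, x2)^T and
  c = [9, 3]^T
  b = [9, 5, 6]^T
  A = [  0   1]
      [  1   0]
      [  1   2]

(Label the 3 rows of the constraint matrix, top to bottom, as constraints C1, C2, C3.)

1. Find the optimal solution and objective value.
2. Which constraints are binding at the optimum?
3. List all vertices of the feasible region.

1. x1 = 5, x2 = 0.5, z = 46.5
2. C2, C3
3. (0, 0), (5, 0), (5, 0.5), (0, 3)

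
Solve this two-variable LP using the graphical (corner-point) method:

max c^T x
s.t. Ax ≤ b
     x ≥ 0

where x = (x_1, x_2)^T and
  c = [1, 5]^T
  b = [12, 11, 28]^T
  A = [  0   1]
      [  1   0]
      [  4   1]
Each vertex is the intersection of two constraint boundaries that also satisfies all remaining constraints:
  x_1 = 0 and x_2 = 0 → (0, 0)
  4x_1 + x_2 = 28 and x_2 = 0 → (7, 0)
  x_2 = 12 and 4x_1 + x_2 = 28 → (4, 12)
  x_2 = 12 and x_1 = 0 → (0, 12)

Evaluating z = x_1 + 5x_2 at each vertex:
  (0, 0): z = 0
  (7, 0): z = 7
  (4, 12): z = 64
  (0, 12): z = 60

The maximum is at (4, 12) with z = 64.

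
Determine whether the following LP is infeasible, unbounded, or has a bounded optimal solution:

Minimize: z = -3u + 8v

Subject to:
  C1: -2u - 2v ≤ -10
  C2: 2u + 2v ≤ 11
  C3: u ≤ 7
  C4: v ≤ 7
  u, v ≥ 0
The point (5.5, 0) satisfies every constraint, so the LP is feasible; the constraints give u ≤ 7 and v ≤ 7, which with u, v ≥ 0 keep the feasible region inside a bounded box. A feasible, bounded LP attains a finite optimum at a vertex.

Evaluating z = -3u + 8v at each vertex:
  (5, 0): z = -15
  (5.5, 0): z = -16.5
  (0, 5.5): z = 44
  (0, 5): z = 40

Bounded optimum: z* = -16.5 at (5.5, 0).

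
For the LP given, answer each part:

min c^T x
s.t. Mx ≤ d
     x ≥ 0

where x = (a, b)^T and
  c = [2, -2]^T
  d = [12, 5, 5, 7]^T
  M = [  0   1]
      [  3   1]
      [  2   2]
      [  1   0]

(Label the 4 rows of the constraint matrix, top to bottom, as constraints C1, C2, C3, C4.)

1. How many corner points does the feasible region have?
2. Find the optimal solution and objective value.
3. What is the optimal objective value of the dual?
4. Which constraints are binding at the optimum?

1. 4
2. a = 0, b = 2.5, z = -5
3. -5 (by strong duality, equal to the primal optimum)
4. C3, a ≥ 0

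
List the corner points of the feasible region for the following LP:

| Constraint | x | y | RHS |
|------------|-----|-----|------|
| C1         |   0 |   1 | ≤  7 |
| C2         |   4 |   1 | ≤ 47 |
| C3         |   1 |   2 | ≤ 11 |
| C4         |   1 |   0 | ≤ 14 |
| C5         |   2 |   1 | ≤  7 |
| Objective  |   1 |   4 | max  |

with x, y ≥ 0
Each vertex is the intersection of two constraint boundaries that also satisfies all remaining constraints:
  x = 0 and y = 0 → (0, 0)
  2x + y = 7 and y = 0 → (3.5, 0)
  x + 2y = 11 and 2x + y = 7 → (1, 5)
  x + 2y = 11 and x = 0 → (0, 5.5)

Vertices: (0, 0), (3.5, 0), (1, 5), (0, 5.5)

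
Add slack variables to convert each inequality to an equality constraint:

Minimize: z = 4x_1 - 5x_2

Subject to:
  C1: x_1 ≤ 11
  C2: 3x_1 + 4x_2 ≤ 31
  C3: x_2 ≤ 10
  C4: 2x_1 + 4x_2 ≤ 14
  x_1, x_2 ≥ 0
min z = 4x_1 - 5x_2

s.t.
  x_1 + s1 = 11
  3x_1 + 4x_2 + s2 = 31
  x_2 + s3 = 10
  2x_1 + 4x_2 + s4 = 14
  x_1, x_2, s1, s2, s3, s4 ≥ 0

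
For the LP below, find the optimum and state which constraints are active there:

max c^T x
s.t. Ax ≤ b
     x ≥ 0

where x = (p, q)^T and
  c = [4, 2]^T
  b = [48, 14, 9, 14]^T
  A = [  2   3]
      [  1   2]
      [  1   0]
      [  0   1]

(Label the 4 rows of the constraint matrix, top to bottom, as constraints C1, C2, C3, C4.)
Optimal: p = 9, q = 2.5
Binding: C2, C3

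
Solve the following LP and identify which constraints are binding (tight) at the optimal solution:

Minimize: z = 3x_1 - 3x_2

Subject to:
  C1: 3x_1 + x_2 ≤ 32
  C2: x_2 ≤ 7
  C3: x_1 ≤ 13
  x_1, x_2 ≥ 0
Optimal: x_1 = 0, x_2 = 7
Binding: C2, x_1 ≥ 0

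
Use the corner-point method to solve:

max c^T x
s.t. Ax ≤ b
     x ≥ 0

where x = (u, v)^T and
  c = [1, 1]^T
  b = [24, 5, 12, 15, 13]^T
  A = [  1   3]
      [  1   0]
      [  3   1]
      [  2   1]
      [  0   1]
Each vertex is the intersection of two constraint boundaries that also satisfies all remaining constraints:
  u = 0 and v = 0 → (0, 0)
  3u + v = 12 and v = 0 → (4, 0)
  u + 3v = 24 and 3u + v = 12 → (1.5, 7.5)
  u + 3v = 24 and u = 0 → (0, 8)

Evaluating z = u + v at each vertex:
  (0, 0): z = 0
  (4, 0): z = 4
  (1.5, 7.5): z = 9
  (0, 8): z = 8

The maximum is at (1.5, 7.5) with z = 9.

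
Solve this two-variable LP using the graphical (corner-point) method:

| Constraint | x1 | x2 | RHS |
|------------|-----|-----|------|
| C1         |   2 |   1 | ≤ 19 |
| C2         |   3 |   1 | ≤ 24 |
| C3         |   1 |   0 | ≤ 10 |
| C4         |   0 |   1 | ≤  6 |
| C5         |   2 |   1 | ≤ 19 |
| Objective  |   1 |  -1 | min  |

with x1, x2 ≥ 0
Each vertex is the intersection of two constraint boundaries that also satisfies all remaining constraints:
  x1 = 0 and x2 = 0 → (0, 0)
  3x1 + x2 = 24 and x2 = 0 → (8, 0)
  3x1 + x2 = 24 and x2 = 6 → (6, 6)
  x2 = 6 and x1 = 0 → (0, 6)

Evaluating z = x1 - x2 at each vertex:
  (0, 0): z = 0
  (8, 0): z = 8
  (6, 6): z = 0
  (0, 6): z = -6

The minimum is at (0, 6) with z = -6.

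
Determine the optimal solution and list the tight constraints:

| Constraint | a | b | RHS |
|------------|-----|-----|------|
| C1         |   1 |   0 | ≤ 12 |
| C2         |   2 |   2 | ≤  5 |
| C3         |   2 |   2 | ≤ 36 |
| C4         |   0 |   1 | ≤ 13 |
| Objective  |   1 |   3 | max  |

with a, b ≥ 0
Optimal: a = 0, b = 2.5
Slack at optimum:
  C1: slack = 12
  C2: slack = 0 (binding)
  C3: slack = 31
  C4: slack = 10.5
  a ≥ 0: a = 0 (binding)
  b ≥ 0: b = 2.5
Binding constraints: C2, a ≥ 0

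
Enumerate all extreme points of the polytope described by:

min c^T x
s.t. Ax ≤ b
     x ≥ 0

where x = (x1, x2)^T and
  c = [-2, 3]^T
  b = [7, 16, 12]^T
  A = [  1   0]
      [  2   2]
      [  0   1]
Each vertex is the intersection of two constraint boundaries that also satisfies all remaining constraints:
  x1 = 0 and x2 = 0 → (0, 0)
  x1 = 7 and x2 = 0 → (7, 0)
  x1 = 7 and 2x1 + 2x2 = 16 → (7, 1)
  2x1 + 2x2 = 16 and x1 = 0 → (0, 8)

Vertices: (0, 0), (7, 0), (7, 1), (0, 8)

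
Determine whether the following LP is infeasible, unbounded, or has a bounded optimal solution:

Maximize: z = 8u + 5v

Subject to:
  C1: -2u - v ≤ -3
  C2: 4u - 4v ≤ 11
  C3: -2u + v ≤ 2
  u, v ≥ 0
Feasible point: (1, 1) satisfies every constraint, so the LP is feasible.
Direction d = (1, 1): for each constraint row a, a·d ≤ 0 —
  (-2)(1) + (-1)(1) = -3 ≤ 0
  (4)(1) + (-4)(1) = 0 ≤ 0
  (-2)(1) + (1)(1) = -1 ≤ 0
and d ≥ 0, so (1, 1) + t·d stays feasible for every t ≥ 0. Along this ray z = 8u + 5v changes by 13 per unit t, so z → +∞.

Unbounded: there is a feasible ray along which z → +∞.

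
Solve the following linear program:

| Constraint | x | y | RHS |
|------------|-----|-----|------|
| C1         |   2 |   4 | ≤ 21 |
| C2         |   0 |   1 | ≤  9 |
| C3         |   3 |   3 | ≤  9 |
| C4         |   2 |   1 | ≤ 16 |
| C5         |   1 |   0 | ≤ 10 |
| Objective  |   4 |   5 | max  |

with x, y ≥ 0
Each vertex is the intersection of two constraint boundaries that also satisfies all remaining constraints:
  x = 0 and y = 0 → (0, 0)
  3x + 3y = 9 and y = 0 → (3, 0)
  3x + 3y = 9 and x = 0 → (0, 3)

Evaluating z = 4x + 5y at each vertex:
  (0, 0): z = 0
  (3, 0): z = 12
  (0, 3): z = 15

The maximum is at (0, 3) with z = 15.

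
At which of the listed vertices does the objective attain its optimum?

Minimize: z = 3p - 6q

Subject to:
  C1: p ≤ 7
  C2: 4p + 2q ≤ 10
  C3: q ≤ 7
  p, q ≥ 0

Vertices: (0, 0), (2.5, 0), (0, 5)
(0, 5) with z = -30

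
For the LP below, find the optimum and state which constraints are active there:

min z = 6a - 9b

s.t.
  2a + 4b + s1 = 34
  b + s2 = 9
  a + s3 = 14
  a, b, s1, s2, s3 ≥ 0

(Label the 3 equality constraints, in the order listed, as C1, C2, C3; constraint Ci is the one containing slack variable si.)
Optimal: a = 0, b = 8.5
Slack at optimum:
  C1: slack = 0 (binding)
  C2: slack = 0.5
  C3: slack = 14
  a ≥ 0: a = 0 (binding)
  b ≥ 0: b = 8.5
Binding constraints: C1, a ≥ 0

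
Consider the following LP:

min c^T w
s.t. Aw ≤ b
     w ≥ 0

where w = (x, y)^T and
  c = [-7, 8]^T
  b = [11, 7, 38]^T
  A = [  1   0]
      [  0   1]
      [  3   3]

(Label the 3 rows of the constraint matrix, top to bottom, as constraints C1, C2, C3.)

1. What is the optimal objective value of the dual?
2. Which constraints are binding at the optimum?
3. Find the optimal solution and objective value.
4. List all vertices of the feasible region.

1. -77 (by strong duality, equal to the primal optimum)
2. C1, y ≥ 0
3. x = 11, y = 0, z = -77
4. (0, 0), (11, 0), (11, 1.667), (5.667, 7), (0, 7)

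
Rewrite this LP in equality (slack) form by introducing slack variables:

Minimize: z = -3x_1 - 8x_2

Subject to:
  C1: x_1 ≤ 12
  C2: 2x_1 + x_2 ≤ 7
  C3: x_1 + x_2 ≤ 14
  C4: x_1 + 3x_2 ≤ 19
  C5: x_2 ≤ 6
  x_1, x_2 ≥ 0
min z = -3x_1 - 8x_2

s.t.
  x_1 + s1 = 12
  2x_1 + x_2 + s2 = 7
  x_1 + x_2 + s3 = 14
  x_1 + 3x_2 + s4 = 19
  x_2 + s5 = 6
  x_1, x_2, s1, s2, s3, s4, s5 ≥ 0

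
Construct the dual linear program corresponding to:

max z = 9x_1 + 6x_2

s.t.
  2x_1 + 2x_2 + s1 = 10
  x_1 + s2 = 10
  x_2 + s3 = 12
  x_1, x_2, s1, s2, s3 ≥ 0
Minimize: z = 10y1 + 10y2 + 12y3

Subject to:
  C1: -2y1 - y2 ≤ -9
  C2: -2y1 - y3 ≤ -6
  y1, y2, y3 ≥ 0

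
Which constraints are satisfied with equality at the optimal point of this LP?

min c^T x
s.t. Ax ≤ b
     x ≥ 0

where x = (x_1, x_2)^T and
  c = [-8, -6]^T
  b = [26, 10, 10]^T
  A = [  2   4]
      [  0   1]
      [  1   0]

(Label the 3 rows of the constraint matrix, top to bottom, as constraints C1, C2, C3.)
Optimal: x_1 = 10, x_2 = 1.5
Binding: C1, C3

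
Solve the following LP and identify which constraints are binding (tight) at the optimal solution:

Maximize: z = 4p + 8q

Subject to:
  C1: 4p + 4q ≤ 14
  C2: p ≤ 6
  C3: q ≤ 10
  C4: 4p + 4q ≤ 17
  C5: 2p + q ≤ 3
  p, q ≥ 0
Optimal: p = 0, q = 3
Binding: C5, p ≥ 0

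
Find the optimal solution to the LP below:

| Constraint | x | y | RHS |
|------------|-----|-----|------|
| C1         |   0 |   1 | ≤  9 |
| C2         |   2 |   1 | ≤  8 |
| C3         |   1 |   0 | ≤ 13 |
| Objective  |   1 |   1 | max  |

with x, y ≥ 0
Each vertex is the intersection of two constraint boundaries that also satisfies all remaining constraints:
  x = 0 and y = 0 → (0, 0)
  2x + y = 8 and y = 0 → (4, 0)
  2x + y = 8 and x = 0 → (0, 8)

Evaluating z = x + y at each vertex:
  (0, 0): z = 0
  (4, 0): z = 4
  (0, 8): z = 8

The maximum is at (0, 8) with z = 8.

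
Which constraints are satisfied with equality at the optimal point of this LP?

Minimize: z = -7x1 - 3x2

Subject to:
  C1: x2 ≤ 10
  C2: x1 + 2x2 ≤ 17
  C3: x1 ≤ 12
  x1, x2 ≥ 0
Optimal: x1 = 12, x2 = 2.5
Binding: C2, C3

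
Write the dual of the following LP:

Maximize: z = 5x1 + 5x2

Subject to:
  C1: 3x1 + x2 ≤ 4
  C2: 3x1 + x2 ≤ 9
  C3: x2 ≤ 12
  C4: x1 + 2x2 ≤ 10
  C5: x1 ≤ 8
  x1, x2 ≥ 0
Minimize: z = 4y1 + 9y2 + 12y3 + 10y4 + 8y5

Subject to:
  C1: -3y1 - 3y2 - y4 - y5 ≤ -5
  C2: -y1 - y2 - y3 - 2y4 ≤ -5
  y1, y2, y3, y4, y5 ≥ 0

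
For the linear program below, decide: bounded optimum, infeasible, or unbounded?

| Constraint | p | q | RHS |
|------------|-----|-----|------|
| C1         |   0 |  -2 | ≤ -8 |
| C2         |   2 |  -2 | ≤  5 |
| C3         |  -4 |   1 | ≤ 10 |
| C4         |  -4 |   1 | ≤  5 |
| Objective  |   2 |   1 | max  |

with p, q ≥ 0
Feasible point: (0, 4) satisfies every constraint, so the LP is feasible.
Direction d = (1, 1): for each constraint row a, a·d ≤ 0 —
  (0)(1) + (-2)(1) = -2 ≤ 0
  (2)(1) + (-2)(1) = 0 ≤ 0
  (-4)(1) + (1)(1) = -3 ≤ 0
  (-4)(1) + (1)(1) = -3 ≤ 0
and d ≥ 0, so (0, 4) + t·d stays feasible for every t ≥ 0. Along this ray z = 2p + q changes by 3 per unit t, so z → +∞.

Unbounded: there is a feasible ray along which z → +∞.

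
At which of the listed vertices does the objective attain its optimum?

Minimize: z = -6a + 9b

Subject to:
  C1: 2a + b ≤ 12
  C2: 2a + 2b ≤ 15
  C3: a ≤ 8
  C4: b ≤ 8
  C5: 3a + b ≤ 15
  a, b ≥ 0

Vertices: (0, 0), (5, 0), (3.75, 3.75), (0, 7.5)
Evaluating z = -6a + 9b at each vertex:
  (0, 0): z = 0
  (5, 0): z = -30
  (3.75, 3.75): z = 11.25
  (0, 7.5): z = 67.5

The smallest value is z = -30, attained at (5, 0).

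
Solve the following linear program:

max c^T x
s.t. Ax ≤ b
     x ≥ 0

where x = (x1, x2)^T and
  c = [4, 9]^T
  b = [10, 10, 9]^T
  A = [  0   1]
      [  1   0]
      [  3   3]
Each vertex is the intersection of two constraint boundaries that also satisfies all remaining constraints:
  x1 = 0 and x2 = 0 → (0, 0)
  3x1 + 3x2 = 9 and x2 = 0 → (3, 0)
  3x1 + 3x2 = 9 and x1 = 0 → (0, 3)

Evaluating z = 4x1 + 9x2 at each vertex:
  (0, 0): z = 0
  (3, 0): z = 12
  (0, 3): z = 27

The maximum is at (0, 3) with z = 27.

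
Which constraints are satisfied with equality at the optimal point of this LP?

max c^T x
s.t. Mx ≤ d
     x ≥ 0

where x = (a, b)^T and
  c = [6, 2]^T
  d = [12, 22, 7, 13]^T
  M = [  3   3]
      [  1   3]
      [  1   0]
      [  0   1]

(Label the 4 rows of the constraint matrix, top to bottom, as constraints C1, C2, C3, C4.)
Optimal: a = 4, b = 0
Binding: C1, b ≥ 0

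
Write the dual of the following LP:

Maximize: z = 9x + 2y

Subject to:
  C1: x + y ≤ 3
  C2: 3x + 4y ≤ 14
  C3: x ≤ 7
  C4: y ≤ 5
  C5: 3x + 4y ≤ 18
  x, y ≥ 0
Minimize: z = 3y1 + 14y2 + 7y3 + 5y4 + 18y5

Subject to:
  C1: -y1 - 3y2 - y3 - 3y5 ≤ -9
  C2: -y1 - 4y2 - y4 - 4y5 ≤ -2
  y1, y2, y3, y4, y5 ≥ 0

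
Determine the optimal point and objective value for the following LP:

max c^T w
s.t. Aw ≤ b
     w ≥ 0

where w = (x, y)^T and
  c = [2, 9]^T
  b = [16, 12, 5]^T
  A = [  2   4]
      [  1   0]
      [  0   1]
x = 0, y = 4, z = 36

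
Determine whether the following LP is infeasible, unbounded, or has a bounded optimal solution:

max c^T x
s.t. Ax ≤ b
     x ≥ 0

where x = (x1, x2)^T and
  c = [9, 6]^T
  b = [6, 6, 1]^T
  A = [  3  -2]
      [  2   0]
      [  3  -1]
Feasible point: (0, 0) satisfies every constraint, so the LP is feasible.
Direction d = (0, 1): for each constraint row a, a·d ≤ 0 —
  (3)(0) + (-2)(1) = -2 ≤ 0
  (2)(0) + (0)(1) = 0 ≤ 0
  (3)(0) + (-1)(1) = -1 ≤ 0
and d ≥ 0, so (0, 0) + t·d stays feasible for every t ≥ 0. Along this ray z = 9x1 + 6x2 changes by 6 per unit t, so z → +∞.

Unbounded: there is a feasible ray along which z → +∞.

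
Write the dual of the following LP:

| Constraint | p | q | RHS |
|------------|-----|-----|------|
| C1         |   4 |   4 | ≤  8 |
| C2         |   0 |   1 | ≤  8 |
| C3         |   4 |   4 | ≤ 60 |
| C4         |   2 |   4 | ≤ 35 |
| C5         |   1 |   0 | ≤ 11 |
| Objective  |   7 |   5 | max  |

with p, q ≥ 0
Minimize: z = 8y1 + 8y2 + 60y3 + 35y4 + 11y5

Subject to:
  C1: -4y1 - 4y3 - 2y4 - y5 ≤ -7
  C2: -4y1 - y2 - 4y3 - 4y4 ≤ -5
  y1, y2, y3, y4, y5 ≥ 0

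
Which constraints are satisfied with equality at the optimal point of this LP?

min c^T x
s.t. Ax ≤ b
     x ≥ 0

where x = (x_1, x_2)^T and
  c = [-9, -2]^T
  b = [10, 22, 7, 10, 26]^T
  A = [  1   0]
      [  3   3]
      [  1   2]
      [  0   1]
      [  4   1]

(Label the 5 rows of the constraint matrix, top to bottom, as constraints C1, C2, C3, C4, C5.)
Optimal: x_1 = 6.5, x_2 = 0
Slack at optimum:
  C1: slack = 3.5
  C2: slack = 2.5
  C3: slack = 0.5
  C4: slack = 10
  C5: slack = 0 (binding)
  x_1 ≥ 0: x_1 = 6.5
  x_2 ≥ 0: x_2 = 0 (binding)
Binding constraints: C5, x_2 ≥ 0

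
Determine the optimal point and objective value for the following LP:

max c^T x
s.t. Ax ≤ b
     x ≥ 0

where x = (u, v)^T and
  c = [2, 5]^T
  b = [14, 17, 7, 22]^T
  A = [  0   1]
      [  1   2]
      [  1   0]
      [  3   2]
u = 0, v = 8.5, z = 42.5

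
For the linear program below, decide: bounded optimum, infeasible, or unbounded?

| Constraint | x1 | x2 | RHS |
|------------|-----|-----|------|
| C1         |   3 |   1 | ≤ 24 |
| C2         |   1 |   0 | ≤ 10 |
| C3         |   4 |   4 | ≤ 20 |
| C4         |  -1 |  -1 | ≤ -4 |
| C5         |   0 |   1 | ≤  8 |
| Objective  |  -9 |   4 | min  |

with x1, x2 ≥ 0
The point (5, 0) satisfies every constraint, so the LP is feasible; the constraints give x1 ≤ 10 and x2 ≤ 8, which with x1, x2 ≥ 0 keep the feasible region inside a bounded box. A feasible, bounded LP attains a finite optimum at a vertex.

Evaluating z = -9x1 + 4x2 at each vertex:
  (4, 0): z = -36
  (5, 0): z = -45
  (0, 5): z = 20
  (0, 4): z = 16

Feasible with finite optimum z* = -45 at (5, 0).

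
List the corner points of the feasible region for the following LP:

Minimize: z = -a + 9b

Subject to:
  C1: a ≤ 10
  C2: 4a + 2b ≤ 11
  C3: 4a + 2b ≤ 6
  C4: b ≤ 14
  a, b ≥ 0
Each vertex is the intersection of two constraint boundaries that also satisfies all remaining constraints:
  a = 0 and b = 0 → (0, 0)
  4a + 2b = 6 and b = 0 → (1.5, 0)
  4a + 2b = 6 and a = 0 → (0, 3)

Vertices: (0, 0), (1.5, 0), (0, 3)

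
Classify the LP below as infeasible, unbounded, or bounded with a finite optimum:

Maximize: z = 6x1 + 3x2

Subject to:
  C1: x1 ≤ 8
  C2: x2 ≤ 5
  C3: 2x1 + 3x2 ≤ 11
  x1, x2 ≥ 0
The point (5.5, 0) satisfies every constraint, so the LP is feasible; the constraints give x1 ≤ 8 and x2 ≤ 5, which with x1, x2 ≥ 0 keep the feasible region inside a bounded box. A feasible, bounded LP attains a finite optimum at a vertex.

Evaluating z = 6x1 + 3x2 at each vertex:
  (0, 0): z = 0
  (5.5, 0): z = 33
  (0, 3.667): z = 11

Bounded optimum: z* = 33 at (5.5, 0).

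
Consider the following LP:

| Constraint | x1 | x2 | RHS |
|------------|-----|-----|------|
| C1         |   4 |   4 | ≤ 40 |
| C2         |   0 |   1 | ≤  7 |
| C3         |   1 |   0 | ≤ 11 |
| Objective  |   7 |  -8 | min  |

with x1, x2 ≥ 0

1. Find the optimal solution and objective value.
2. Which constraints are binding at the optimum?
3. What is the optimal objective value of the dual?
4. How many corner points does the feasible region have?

1. x1 = 0, x2 = 7, z = -56
2. C2, x1 ≥ 0
3. -56 (by strong duality, equal to the primal optimum)
4. 4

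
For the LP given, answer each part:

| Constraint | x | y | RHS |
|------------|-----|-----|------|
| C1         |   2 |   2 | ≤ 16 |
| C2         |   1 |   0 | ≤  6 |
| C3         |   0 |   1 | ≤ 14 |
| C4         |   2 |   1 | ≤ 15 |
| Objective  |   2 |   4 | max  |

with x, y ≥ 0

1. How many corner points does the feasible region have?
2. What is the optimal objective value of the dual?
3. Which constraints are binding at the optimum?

1. 4
2. 32 (by strong duality, equal to the primal optimum)
3. C1, x ≥ 0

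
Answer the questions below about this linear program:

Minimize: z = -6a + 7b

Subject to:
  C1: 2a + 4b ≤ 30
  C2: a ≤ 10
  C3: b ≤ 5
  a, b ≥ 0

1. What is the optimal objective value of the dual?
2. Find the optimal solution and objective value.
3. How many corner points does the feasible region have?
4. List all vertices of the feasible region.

1. -60 (by strong duality, equal to the primal optimum)
2. a = 10, b = 0, z = -60
3. 5
4. (0, 0), (10, 0), (10, 2.5), (5, 5), (0, 5)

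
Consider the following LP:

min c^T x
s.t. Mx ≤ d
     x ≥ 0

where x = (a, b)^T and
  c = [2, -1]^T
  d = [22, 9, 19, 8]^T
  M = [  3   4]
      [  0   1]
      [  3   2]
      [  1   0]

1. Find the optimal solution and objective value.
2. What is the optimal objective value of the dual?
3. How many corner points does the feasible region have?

1. a = 0, b = 5.5, z = -5.5
2. -5.5 (by strong duality, equal to the primal optimum)
3. 4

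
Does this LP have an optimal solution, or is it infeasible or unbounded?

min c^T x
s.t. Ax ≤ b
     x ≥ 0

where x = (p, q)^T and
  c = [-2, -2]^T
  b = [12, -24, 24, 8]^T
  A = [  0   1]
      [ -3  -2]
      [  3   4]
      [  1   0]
The point (8, 0) satisfies every constraint, so the LP is feasible; the constraints give p ≤ 8 and q ≤ 12, which with p, q ≥ 0 keep the feasible region inside a bounded box. A feasible, bounded LP attains a finite optimum at a vertex.

Evaluating z = -2p - 2q at each vertex:
  (8, 0): z = -16

Feasible with finite optimum z* = -16 at (8, 0).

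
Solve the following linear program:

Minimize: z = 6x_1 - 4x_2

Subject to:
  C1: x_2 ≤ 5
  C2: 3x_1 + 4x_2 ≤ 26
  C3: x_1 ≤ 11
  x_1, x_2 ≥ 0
x_1 = 0, x_2 = 5, z = -20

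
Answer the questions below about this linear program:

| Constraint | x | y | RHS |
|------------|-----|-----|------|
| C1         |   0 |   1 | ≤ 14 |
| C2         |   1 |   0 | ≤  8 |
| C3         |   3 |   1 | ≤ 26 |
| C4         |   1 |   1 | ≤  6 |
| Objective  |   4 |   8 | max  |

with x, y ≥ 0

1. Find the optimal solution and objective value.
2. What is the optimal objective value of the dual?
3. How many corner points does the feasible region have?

1. x = 0, y = 6, z = 48
2. 48 (by strong duality, equal to the primal optimum)
3. 3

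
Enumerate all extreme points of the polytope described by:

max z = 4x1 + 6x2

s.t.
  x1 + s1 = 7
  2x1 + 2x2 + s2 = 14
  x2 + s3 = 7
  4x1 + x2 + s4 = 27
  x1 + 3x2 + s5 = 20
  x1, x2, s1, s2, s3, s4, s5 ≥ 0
Each vertex is the intersection of two constraint boundaries that also satisfies all remaining constraints:
  x1 = 0 and x2 = 0 → (0, 0)
  4x1 + x2 = 27 and x2 = 0 → (6.75, 0)
  2x1 + 2x2 = 14 and 4x1 + x2 = 27 → (6.667, 0.3333)
  2x1 + 2x2 = 14 and x1 + 3x2 = 20 → (0.5, 6.5)
  x1 + 3x2 = 20 and x1 = 0 → (0, 6.667)

Vertices: (0, 0), (6.75, 0), (6.667, 0.3333), (0.5, 6.5), (0, 6.667)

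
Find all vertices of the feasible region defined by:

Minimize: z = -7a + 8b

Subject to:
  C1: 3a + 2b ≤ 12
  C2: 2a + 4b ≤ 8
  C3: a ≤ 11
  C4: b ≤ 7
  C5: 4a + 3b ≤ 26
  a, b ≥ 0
Each vertex is the intersection of two constraint boundaries that also satisfies all remaining constraints:
  a = 0 and b = 0 → (0, 0)
  3a + 2b = 12 and 2a + 4b = 8 → (4, 0)
  2a + 4b = 8 and a = 0 → (0, 2)

Vertices: (0, 0), (4, 0), (0, 2)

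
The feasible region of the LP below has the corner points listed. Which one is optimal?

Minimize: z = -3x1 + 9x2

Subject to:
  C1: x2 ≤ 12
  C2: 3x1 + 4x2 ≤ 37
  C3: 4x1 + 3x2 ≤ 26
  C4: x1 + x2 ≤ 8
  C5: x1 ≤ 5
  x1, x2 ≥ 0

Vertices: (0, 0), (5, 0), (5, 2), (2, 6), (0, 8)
Evaluating z = -3x1 + 9x2 at each vertex:
  (0, 0): z = 0
  (5, 0): z = -15
  (5, 2): z = 3
  (2, 6): z = 48
  (0, 8): z = 72

The smallest value is z = -15, attained at (5, 0).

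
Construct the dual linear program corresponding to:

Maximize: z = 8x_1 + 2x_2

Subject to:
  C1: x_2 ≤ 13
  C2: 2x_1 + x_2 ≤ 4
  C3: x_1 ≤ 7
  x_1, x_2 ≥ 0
Minimize: z = 13y1 + 4y2 + 7y3

Subject to:
  C1: -2y2 - y3 ≤ -8
  C2: -y1 - y2 ≤ -2
  y1, y2, y3 ≥ 0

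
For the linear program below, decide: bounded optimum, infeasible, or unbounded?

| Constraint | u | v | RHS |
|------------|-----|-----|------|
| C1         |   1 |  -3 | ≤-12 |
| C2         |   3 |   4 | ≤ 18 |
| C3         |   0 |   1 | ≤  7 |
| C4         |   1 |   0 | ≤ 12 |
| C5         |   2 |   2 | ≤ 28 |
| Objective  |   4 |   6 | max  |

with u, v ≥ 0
The point (0, 4.5) satisfies every constraint, so the LP is feasible; the constraints give u ≤ 12 and v ≤ 7, which with u, v ≥ 0 keep the feasible region inside a bounded box. A feasible, bounded LP attains a finite optimum at a vertex.

Evaluating z = 4u + 6v at each vertex:
  (0, 4): z = 24
  (0.4615, 4.154): z = 26.77
  (0, 4.5): z = 27

The LP has an optimal solution: (0, 4.5) with z = 27.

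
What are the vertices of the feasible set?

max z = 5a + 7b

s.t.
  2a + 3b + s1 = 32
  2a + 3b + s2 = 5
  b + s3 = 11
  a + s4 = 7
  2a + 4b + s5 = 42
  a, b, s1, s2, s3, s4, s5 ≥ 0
Each vertex is the intersection of two constraint boundaries that also satisfies all remaining constraints:
  a = 0 and b = 0 → (0, 0)
  2a + 3b = 5 and b = 0 → (2.5, 0)
  2a + 3b = 5 and a = 0 → (0, 1.667)

Vertices: (0, 0), (2.5, 0), (0, 1.667)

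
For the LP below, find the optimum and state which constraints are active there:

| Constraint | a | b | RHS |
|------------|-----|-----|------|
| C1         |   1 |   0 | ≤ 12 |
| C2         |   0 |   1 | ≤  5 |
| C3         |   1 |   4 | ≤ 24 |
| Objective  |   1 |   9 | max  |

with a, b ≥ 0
Optimal: a = 4, b = 5
Slack at optimum:
  C1: slack = 8
  C2: slack = 0 (binding)
  C3: slack = 0 (binding)
  a ≥ 0: a = 4
  b ≥ 0: b = 5
Binding constraints: C2, C3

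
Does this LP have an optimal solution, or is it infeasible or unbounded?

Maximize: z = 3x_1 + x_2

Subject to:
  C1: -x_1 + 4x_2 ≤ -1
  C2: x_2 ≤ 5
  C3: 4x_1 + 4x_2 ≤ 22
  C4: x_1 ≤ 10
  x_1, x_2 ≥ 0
The point (5.5, 0) satisfies every constraint, so the LP is feasible; the constraints give x_1 ≤ 10 and x_2 ≤ 5, which with x_1, x_2 ≥ 0 keep the feasible region inside a bounded box. A feasible, bounded LP attains a finite optimum at a vertex.

Evaluating z = 3x_1 + x_2 at each vertex:
  (1, 0): z = 3
  (5.5, 0): z = 16.5
  (4.6, 0.9): z = 14.7

Bounded optimum: z* = 16.5 at (5.5, 0).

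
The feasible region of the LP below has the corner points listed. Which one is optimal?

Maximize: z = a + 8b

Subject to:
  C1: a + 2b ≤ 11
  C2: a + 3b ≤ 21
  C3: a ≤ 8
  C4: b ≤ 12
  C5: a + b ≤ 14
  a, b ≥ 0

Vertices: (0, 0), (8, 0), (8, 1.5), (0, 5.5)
Evaluating z = a + 8b at each vertex:
  (0, 0): z = 0
  (8, 0): z = 8
  (8, 1.5): z = 20
  (0, 5.5): z = 44

The largest value is z = 44, attained at (0, 5.5).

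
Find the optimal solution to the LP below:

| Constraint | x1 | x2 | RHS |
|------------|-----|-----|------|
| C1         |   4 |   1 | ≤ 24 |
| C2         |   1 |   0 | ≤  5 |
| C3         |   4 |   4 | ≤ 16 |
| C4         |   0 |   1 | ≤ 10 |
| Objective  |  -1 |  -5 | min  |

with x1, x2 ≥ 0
Each vertex is the intersection of two constraint boundaries that also satisfies all remaining constraints:
  x1 = 0 and x2 = 0 → (0, 0)
  4x1 + 4x2 = 16 and x2 = 0 → (4, 0)
  4x1 + 4x2 = 16 and x1 = 0 → (0, 4)

Evaluating z = -x1 - 5x2 at each vertex:
  (0, 0): z = 0
  (4, 0): z = -4
  (0, 4): z = -20

The minimum is at (0, 4) with z = -20.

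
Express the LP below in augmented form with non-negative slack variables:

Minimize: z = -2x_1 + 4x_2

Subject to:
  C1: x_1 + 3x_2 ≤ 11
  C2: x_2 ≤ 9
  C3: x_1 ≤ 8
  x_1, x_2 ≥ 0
min z = -2x_1 + 4x_2

s.t.
  x_1 + 3x_2 + s1 = 11
  x_2 + s2 = 9
  x_1 + s3 = 8
  x_1, x_2, s1, s2, s3 ≥ 0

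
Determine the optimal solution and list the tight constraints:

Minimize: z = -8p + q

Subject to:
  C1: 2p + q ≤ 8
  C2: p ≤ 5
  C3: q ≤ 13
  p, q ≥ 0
Optimal: p = 4, q = 0
Slack at optimum:
  C1: slack = 0 (binding)
  C2: slack = 1
  C3: slack = 13
  p ≥ 0: p = 4
  q ≥ 0: q = 0 (binding)
Binding constraints: C1, q ≥ 0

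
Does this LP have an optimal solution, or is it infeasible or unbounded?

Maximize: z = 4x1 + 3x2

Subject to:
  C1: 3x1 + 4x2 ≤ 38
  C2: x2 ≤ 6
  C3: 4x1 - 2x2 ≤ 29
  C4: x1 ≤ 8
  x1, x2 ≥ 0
The point (8, 3.5) satisfies every constraint, so the LP is feasible; the constraints give x1 ≤ 8 and x2 ≤ 6, which with x1, x2 ≥ 0 keep the feasible region inside a bounded box. A feasible, bounded LP attains a finite optimum at a vertex.

Evaluating z = 4x1 + 3x2 at each vertex:
  (0, 0): z = 0
  (7.25, 0): z = 29
  (8, 1.5): z = 36.5
  (8, 3.5): z = 42.5
  (4.667, 6): z = 36.67
  (0, 6): z = 18

The LP has an optimal solution: (8, 3.5) with z = 42.5.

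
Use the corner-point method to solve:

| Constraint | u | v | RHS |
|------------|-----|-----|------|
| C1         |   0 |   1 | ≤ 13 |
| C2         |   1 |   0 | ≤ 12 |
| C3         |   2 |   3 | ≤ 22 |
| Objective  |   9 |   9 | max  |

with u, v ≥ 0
u = 11, v = 0, z = 99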